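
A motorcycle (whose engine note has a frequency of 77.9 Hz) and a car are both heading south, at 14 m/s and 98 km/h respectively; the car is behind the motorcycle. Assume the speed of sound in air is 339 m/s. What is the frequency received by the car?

81 Hz

98 km/h = 27.22 m/s.
The car is behind, so the motorcycle is moving away from it while the car is moving toward the motorcycle.
Both move, so f' = f · (v + v_o)/(v + v_s).
f' = 77.9 × (339 + 27.22)/(339 + 14) = 77.9 × 366.22/353 ≈ 81 Hz.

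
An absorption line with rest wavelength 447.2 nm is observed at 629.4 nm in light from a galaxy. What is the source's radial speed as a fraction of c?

λ'/λ₀ = 1.4074 > 1 (redshift), so the source is receding.
λ'/λ₀ = √((1 + β)/(1 − β)) for a receding source ⇒ β = (r² − 1)/(r² + 1) with r = λ'/λ₀.
β = (1.9808 − 1)/(1.9808 + 1) ≈ 0.329.

0.329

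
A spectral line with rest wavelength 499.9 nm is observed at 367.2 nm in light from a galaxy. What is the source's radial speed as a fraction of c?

λ'/λ₀ = 0.7345 < 1 (blueshift), so the source is approaching.
λ'/λ₀ = √((1 − β)/(1 + β)) for an approaching source ⇒ β = (1 − r²)/(1 + r²) with r = λ'/λ₀.
β = (1 − 0.5396)/(1 + 0.5396) ≈ 0.299.

0.299c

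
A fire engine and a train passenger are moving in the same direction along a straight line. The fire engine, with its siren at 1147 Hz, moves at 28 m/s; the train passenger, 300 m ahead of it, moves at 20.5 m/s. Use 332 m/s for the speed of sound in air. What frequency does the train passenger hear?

The train passenger is ahead, so the fire engine is moving toward it while the train passenger is moving away from the fire engine.
General Doppler shift: f' = f · (v − v_o)/(v − v_s).
f' = 1147 × (332 − 20.5)/(332 − 28) = 1147 × 311.5/304 ≈ 1175 Hz.

1175 Hz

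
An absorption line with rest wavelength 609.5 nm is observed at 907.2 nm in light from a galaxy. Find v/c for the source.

λ'/λ₀ = 1.4884 > 1 (redshift), so the source is receding.
λ'/λ₀ = √((1 + β)/(1 − β)) for a receding source ⇒ β = (r² − 1)/(r² + 1) with r = λ'/λ₀.
β = (2.2154 − 1)/(2.2154 + 1) ≈ 0.378.

0.378c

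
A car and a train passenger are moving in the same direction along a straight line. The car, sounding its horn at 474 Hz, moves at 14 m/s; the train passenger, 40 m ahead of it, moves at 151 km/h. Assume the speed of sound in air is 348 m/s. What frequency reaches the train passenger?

151 km/h = 41.94 m/s.
The train passenger is ahead, so the car is moving toward it while the train passenger is moving away from the car.
General Doppler shift: f' = f · (v − v_o)/(v − v_s).
f' = 474 × (348 − 41.94)/(348 − 14) = 474 × 306.06/334 ≈ 434 Hz.

434 Hz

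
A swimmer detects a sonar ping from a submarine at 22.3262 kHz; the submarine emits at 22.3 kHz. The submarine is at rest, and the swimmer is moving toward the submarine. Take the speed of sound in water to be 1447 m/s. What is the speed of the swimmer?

1.70 m/s

f' = f · (v + v_o)/v ⇒ v_o = v · |f'/f − 1|.
v_o = 1447 × |22.3262/22.3 − 1| = 1447 × 0.001175 ≈ 1.70 m/s.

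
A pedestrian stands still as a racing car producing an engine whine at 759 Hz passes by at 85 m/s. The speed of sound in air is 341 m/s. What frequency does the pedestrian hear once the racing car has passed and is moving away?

Receding: f₂ = f · v/(v + v_s) = 759 × 341/426 ≈ 608 Hz.

608 Hz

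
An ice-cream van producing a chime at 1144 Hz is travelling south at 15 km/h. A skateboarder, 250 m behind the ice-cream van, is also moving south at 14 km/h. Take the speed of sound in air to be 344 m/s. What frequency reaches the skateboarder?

1143 Hz

15 km/h = 4.167 m/s; 14 km/h = 3.889 m/s.
The skateboarder is behind, so the ice-cream van is moving away from it while the skateboarder is moving toward the ice-cream van.
Both move, so f' = f · (v + v_o)/(v + v_s).
f' = 1144 × (344 + 3.889)/(344 + 4.167) = 1144 × 347.89/348.17 ≈ 1143 Hz.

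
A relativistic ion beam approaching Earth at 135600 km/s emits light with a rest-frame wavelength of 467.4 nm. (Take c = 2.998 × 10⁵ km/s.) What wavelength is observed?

287.0 nm

β = v/c = 135600/299800 = 0.4523.
Relativistic Doppler for wavelength: λ' = λ₀ · √((1 − β)/(1 + β)).
λ' = 467.4 × √(0.5477/1.4523) = 467.4 × 0.61410 ≈ 287.0 nm.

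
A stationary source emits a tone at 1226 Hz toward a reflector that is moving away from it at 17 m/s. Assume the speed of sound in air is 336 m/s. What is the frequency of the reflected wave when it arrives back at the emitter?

At the reflector (a moving observer), f₁ = f₀ · (v − u)/v = 1226 × 319/336 ≈ 1164 Hz.
The reflection then acts as a moving source: f₂ = f₁ · v/(v + u) ≈ 1108 Hz.
Equivalently f₂ = f₀ · (v − u)/(v + u).

1108 Hz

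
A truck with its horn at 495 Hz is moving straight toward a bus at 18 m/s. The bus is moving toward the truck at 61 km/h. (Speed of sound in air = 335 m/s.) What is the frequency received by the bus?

550 Hz

61 km/h = 16.94 m/s.
With source approaching and observer approaching, f' = f · (v + v_o)/(v − v_s).
f' = 495 × (335 + 16.94)/(335 − 18) = 495 × 351.94/317 ≈ 550 Hz.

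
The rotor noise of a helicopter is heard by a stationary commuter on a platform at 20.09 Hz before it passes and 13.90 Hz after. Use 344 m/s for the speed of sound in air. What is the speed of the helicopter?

63 m/s

f₁/f₂ = (v + v_s)/(v − v_s), so v_s = v · (f₁ − f₂)/(f₁ + f₂).
v_s = 344 × (20.09 − 13.90)/(20.09 + 13.90) = 344 × 6.19/33.99 ≈ 63 m/s.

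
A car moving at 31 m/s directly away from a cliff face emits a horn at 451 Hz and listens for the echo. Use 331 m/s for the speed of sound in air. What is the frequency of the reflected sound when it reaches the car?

The cliff face receives the sound from a moving source: f₁ = f₀ · v/(v + v_e) = 451 × 331/362 ≈ 412 Hz.
On the return leg the car is a moving observer: f₂ = f₁ · (v − v_e)/v = 412 × 300/331 ≈ 374 Hz.

374 Hz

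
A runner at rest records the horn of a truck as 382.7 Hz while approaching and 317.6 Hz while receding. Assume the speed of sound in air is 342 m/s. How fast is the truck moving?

32 m/s

f₁/f₂ = (v + v_s)/(v − v_s), so v_s = v · (f₁ − f₂)/(f₁ + f₂).
v_s = 342 × (382.7 − 317.6)/(382.7 + 317.6) = 342 × 65.1/700.3 ≈ 32 m/s.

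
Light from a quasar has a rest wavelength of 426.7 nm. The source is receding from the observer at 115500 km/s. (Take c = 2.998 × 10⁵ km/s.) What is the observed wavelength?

β = v/c = 115500/299800 = 0.3853.
Relativistic Doppler for wavelength: λ' = λ₀ · √((1 + β)/(1 − β)).
λ' = 426.7 × √(1.3853/0.6147) = 426.7 × 1.50113 ≈ 640.5 nm.

640.5 nm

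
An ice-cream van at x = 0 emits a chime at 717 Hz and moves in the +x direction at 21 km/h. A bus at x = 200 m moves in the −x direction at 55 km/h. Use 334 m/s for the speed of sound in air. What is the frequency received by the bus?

763 Hz

21 km/h = 5.833 m/s; 55 km/h = 15.28 m/s.
The observer lies on the +x side, so the source is heading toward the observer and the observer is heading toward the source.
General Doppler shift: f' = f · (v + v_o)/(v − v_s).
f' = 717 × (334 + 15.28)/(334 − 5.833) = 717 × 349.28/328.17 ≈ 763 Hz.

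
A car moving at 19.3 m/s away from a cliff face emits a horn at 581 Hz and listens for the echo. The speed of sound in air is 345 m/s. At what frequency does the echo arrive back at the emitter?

The cliff face receives the sound from a moving source: f₁ = f₀ · v/(v + v_e) = 581 × 345/364.3 ≈ 550 Hz.
On the return leg the car is a moving observer: f₂ = f₁ · (v − v_e)/v = 550 × 325.7/345 ≈ 519 Hz.

519 Hz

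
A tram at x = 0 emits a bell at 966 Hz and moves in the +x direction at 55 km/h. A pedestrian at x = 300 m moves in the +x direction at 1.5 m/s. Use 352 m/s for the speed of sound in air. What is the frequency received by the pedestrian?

55 km/h = 15.28 m/s.
The observer lies on the +x side, so the source is heading toward the observer and the observer is heading away from the source.
General Doppler shift: f' = f · (v − v_o)/(v − v_s).
f' = 966 × (352 − 1.5)/(352 − 15.28) = 966 × 350.5/336.72 ≈ 1006 Hz.

1006 Hz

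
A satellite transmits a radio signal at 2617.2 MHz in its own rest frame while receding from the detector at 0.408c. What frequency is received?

Relativistic Doppler for frequency: f' = f₀ · √((1 − β)/(1 + β)).
f' = 2617.2 × √(0.5920/1.4080) = 2617.2 × 0.64842 ≈ 1697.1 MHz.

1697.1 MHz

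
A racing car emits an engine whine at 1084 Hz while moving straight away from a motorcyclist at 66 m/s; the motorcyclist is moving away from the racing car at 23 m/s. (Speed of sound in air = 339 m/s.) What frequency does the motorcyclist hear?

General Doppler shift: f' = f · (v − v_o)/(v + v_s).
f' = 1084 × (339 − 23)/(339 + 66) = 1084 × 316/405 ≈ 846 Hz.

846 Hz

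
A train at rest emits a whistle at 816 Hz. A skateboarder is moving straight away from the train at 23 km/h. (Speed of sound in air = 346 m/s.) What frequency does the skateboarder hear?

23 km/h = 6.389 m/s.
Moving observer, stationary source: f' = f · (v − v_o)/v.
f' = 816 × (346 − 6.389)/346 = 816 × 339.61/346 ≈ 801 Hz.

801 Hz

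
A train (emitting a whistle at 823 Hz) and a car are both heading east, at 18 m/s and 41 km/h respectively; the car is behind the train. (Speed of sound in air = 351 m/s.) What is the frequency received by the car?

808 Hz

41 km/h = 11.39 m/s.
The car is behind, so the train is moving away from it while the car is moving toward the train.
With source receding and observer approaching, f' = f · (v + v_o)/(v + v_s).
f' = 823 × (351 + 11.39)/(351 + 18) = 823 × 362.39/369 ≈ 808 Hz.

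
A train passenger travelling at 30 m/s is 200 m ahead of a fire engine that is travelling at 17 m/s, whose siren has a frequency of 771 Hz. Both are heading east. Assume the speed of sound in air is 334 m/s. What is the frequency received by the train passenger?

The train passenger is ahead, so the fire engine is moving toward it while the train passenger is moving away from the fire engine.
With source approaching and observer receding, f' = f · (v − v_o)/(v − v_s).
f' = 771 × (334 − 30)/(334 − 17) = 771 × 304/317 ≈ 739 Hz.

739 Hz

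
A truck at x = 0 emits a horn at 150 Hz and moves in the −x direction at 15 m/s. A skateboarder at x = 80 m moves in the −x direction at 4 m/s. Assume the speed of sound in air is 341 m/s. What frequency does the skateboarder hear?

The observer lies on the +x side, so the source is heading away from the observer and the observer is heading toward the source.
With source receding and observer approaching, f' = f · (v + v_o)/(v + v_s).
f' = 150 × (341 + 4)/(341 + 15) = 150 × 345/356 ≈ 145 Hz.

145 Hz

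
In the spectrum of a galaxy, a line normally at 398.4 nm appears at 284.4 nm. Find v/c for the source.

0.325

λ'/λ₀ = 0.7139 < 1 (blueshift), so the source is approaching.
λ'/λ₀ = √((1 − β)/(1 + β)) for an approaching source ⇒ β = (1 − r²)/(1 + r²) with r = λ'/λ₀.
β = (1 − 0.5096)/(1 + 0.5096) ≈ 0.325.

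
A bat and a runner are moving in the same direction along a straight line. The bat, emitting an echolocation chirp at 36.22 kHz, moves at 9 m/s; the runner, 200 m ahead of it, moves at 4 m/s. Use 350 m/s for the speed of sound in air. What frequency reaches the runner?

The runner is ahead, so the bat is moving toward it while the runner is moving away from the bat.
With source approaching and observer receding, f' = f · (v − v_o)/(v − v_s).
f' = 36.22 × (350 − 4)/(350 − 9) = 36.22 × 346/341 ≈ 36.8 kHz.

36.8 kHz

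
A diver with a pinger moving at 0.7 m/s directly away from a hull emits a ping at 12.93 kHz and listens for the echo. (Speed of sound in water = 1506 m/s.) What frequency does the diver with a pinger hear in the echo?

The hull receives the sound from a moving source: f₁ = f₀ · v/(v + v_e) = 12.93 × 1506/1506.7 ≈ 12.92 kHz.
On the return leg the diver with a pinger is a moving observer: f₂ = f₁ · (v − v_e)/v = 12.92 × 1505.3/1506 ≈ 12.92 kHz.
Equivalently f₂ = f₀ · (v − v_e)/(v + v_e).

12.92 kHz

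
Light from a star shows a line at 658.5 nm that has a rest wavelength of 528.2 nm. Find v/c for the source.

0.217c

λ'/λ₀ = 1.2467 > 1 (redshift), so the source is receding.
λ'/λ₀ = √((1 + β)/(1 − β)) for a receding source ⇒ β = (r² − 1)/(r² + 1) with r = λ'/λ₀.
β = (1.5542 − 1)/(1.5542 + 1) ≈ 0.217.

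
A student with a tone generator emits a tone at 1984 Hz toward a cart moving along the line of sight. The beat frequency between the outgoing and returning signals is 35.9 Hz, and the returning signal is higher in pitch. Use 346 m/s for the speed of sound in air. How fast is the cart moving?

Double Doppler shift off a moving reflector: f₂ = f₀ · (v + u)/(v − u) (u > 0 toward emitter).
Returning signal is higher, so f₂ = f₀ + Δf = 1984 + 35.9 = 2019.9 Hz.
Rearranging, u = v · (f₂ − f₀)/(f₂ + f₀) = 346 × 35.9/4003.9 ≈ 3.1 m/s.
So the cart is moving at 3.1 m/s toward the emitter.

3.1 m/s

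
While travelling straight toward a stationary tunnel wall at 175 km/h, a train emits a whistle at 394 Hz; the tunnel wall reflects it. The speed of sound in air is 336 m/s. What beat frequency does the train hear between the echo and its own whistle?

175 km/h = 48.61 m/s.
The tunnel wall receives the sound from a moving source: f₁ = f₀ · v/(v − v_e) = 394 × 336/287.39 ≈ 460.6 Hz.
On the return leg the train is a moving observer: f₂ = f₁ · (v + v_e)/v = 460.6 × 384.61/336 ≈ 527.3 Hz.
Equivalently f₂ = f₀ · (v + v_e)/(v − v_e).
Beat against the emitted tone: |f₂ − f₀| = 2v_e·f₀/(v − v_e) = 2 × 48.61 × 394/287.39 ≈ 133 Hz.

133 Hz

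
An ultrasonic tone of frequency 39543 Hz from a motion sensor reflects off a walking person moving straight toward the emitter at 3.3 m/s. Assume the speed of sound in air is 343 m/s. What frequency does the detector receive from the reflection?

At the walking person (a moving observer), f₁ = f₀ · (v + u)/v = 39543 × 346.3/343 ≈ 39923 Hz.
On reflection it acts as a source moving toward the stationary detector: f₂ = f₁ · v/(v − u) = 39923 × 343/339.7 ≈ 40311 Hz.

40311 Hz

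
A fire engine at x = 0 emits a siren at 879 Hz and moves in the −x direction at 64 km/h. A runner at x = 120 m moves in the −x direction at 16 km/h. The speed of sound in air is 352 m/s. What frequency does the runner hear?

847 Hz

64 km/h = 17.78 m/s; 16 km/h = 4.444 m/s.
The observer lies on the +x side, so the source is heading away from the observer and the observer is heading toward the source.
With source receding and observer approaching, f' = f · (v + v_o)/(v + v_s).
f' = 879 × (352 + 4.444)/(352 + 17.78) = 879 × 356.44/369.78 ≈ 847 Hz.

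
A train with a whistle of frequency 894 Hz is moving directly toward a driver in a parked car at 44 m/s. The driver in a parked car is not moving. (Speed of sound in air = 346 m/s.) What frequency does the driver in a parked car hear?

1024 Hz

Moving source, stationary observer: f' = f · v/(v − v_s) since the source is approaching.
f' = 894 × 346/(346 − 44) = 894 × 346/302 ≈ 1024 Hz.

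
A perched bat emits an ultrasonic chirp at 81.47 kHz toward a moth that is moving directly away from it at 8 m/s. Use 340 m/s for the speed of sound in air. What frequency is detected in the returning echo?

77.7 kHz

At the moth (a moving observer), f₁ = f₀ · (v − u)/v = 81.47 × 332/340 ≈ 79.6 kHz.
On reflection it acts as a source moving away from the stationary detector: f₂ = f₁ · v/(v + u) = 79.6 × 340/348 ≈ 77.7 kHz.
Equivalently f₂ = f₀ · (v − u)/(v + u).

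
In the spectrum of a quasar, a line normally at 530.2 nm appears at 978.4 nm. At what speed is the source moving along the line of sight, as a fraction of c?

λ'/λ₀ = 1.8453 > 1 (redshift), so the source is receding.
λ'/λ₀ = √((1 + β)/(1 − β)) for a receding source ⇒ β = (r² − 1)/(r² + 1) with r = λ'/λ₀.
β = (3.4053 − 1)/(3.4053 + 1) ≈ 0.546.

0.546c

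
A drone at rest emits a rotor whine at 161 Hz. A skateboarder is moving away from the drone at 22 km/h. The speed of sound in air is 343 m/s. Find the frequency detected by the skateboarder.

158 Hz

22 km/h = 6.111 m/s.
Moving observer, stationary source: f' = f · (v − v_o)/v.
f' = 161 × (343 − 6.111)/343 = 161 × 336.89/343 ≈ 158 Hz.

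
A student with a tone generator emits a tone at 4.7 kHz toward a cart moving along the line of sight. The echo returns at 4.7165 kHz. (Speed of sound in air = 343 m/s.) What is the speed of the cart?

Double Doppler shift off a moving reflector: f₂ = f₀ · (v + u)/(v − u) (u > 0 toward emitter).
Rearranging, u = v · (f₂ − f₀)/(f₂ + f₀) = 343 × 0.0165/9.4165 ≈ 0.60 m/s.
So the cart is moving at 0.60 m/s toward the emitter.

0.60 m/s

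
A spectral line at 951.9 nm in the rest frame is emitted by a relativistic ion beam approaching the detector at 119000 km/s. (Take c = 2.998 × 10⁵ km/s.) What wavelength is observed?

β = v/c = 119000/299800 = 0.3969.
Relativistic Doppler for wavelength: λ' = λ₀ · √((1 − β)/(1 + β)).
λ' = 951.9 × √(0.6031/1.3969) = 951.9 × 0.65705 ≈ 625.4 nm.

625.4 nm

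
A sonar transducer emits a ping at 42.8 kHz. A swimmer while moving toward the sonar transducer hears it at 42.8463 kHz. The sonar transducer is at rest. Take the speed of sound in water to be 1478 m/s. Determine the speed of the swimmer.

1.60 m/s

f' = f · (v + v_o)/v ⇒ v_o = v · |f'/f − 1|.
v_o = 1478 × |42.8463/42.8 − 1| = 1478 × 0.001082 ≈ 1.60 m/s.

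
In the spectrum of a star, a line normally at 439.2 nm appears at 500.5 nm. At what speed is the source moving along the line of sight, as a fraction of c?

λ'/λ₀ = 1.1396 > 1 (redshift), so the source is receding.
λ'/λ₀ = √((1 + β)/(1 − β)) for a receding source ⇒ β = (r² − 1)/(r² + 1) with r = λ'/λ₀.
β = (1.2986 − 1)/(1.2986 + 1) ≈ 0.130.

0.130c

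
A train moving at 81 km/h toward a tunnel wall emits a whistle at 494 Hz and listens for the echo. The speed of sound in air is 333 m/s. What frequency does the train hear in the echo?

566 Hz

81 km/h = 22.5 m/s.
The tunnel wall receives the sound from a moving source: f₁ = f₀ · v/(v − v_e) = 494 × 333/310.5 ≈ 530 Hz.
On the return leg the train is a moving observer: f₂ = f₁ · (v + v_e)/v = 530 × 355.5/333 ≈ 566 Hz.
Equivalently f₂ = f₀ · (v + v_e)/(v − v_e).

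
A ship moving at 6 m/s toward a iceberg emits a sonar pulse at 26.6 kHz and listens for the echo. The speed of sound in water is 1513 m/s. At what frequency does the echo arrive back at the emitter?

26.8 kHz

The iceberg receives the sound from a moving source: f₁ = f₀ · v/(v − v_e) = 26.6 × 1513/1507 ≈ 26.7 kHz.
On the return leg the ship is a moving observer: f₂ = f₁ · (v + v_e)/v = 26.7 × 1519/1513 ≈ 26.8 kHz.
Equivalently f₂ = f₀ · (v + v_e)/(v − v_e).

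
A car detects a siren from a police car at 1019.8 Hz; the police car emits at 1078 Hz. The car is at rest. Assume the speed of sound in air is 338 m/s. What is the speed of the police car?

f' < f, so the police car is receding.
f' = f · v/(v + v_s) ⇒ v_s = v · |1 − f/f'|.
v_s = 338 × |1 − 1078/1019.8| = 338 × 0.05707 ≈ 19.3 m/s.

19.3 m/s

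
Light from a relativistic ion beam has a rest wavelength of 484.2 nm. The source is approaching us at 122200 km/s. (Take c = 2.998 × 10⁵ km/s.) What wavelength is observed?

β = v/c = 122200/299800 = 0.4076.
Relativistic Doppler for wavelength: λ' = λ₀ · √((1 − β)/(1 + β)).
λ' = 484.2 × √(0.5924/1.4076) = 484.2 × 0.64873 ≈ 314.1 nm.

314.1 nm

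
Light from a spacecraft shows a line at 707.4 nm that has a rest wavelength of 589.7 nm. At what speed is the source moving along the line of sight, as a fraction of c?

λ'/λ₀ = 1.1996 > 1 (redshift), so the source is receding.
λ'/λ₀ = √((1 + β)/(1 − β)) for a receding source ⇒ β = (r² − 1)/(r² + 1) with r = λ'/λ₀.
β = (1.4390 − 1)/(1.4390 + 1) ≈ 0.180.

0.180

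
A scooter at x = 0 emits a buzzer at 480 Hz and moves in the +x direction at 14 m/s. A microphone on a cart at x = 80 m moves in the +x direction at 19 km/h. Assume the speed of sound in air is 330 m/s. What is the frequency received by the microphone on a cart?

19 km/h = 5.278 m/s.
The observer lies on the +x side, so the source is heading toward the observer and the observer is heading away from the source.
With source approaching and observer receding, f' = f · (v − v_o)/(v − v_s).
f' = 480 × (330 − 5.278)/(330 − 14) = 480 × 324.72/316 ≈ 493 Hz.

493 Hz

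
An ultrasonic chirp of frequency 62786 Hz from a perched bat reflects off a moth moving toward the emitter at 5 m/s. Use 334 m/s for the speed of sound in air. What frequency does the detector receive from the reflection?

The moth first receives the wave as a moving observer: f₁ = f₀ · (v + u)/v = 62786 × (334 + 5)/334 ≈ 63726 Hz.
On reflection it acts as a source moving toward the stationary detector: f₂ = f₁ · v/(v − u) = 63726 × 334/329 ≈ 64694 Hz.
Equivalently f₂ = f₀ · (v + u)/(v − u).

64694 Hz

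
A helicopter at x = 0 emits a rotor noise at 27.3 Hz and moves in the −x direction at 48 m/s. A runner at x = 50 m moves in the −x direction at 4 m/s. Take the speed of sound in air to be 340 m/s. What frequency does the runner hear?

The observer lies on the +x side, so the source is heading away from the observer and the observer is heading toward the source.
With source receding and observer approaching, f' = f · (v + v_o)/(v + v_s).
f' = 27.3 × (340 + 4)/(340 + 48) = 27.3 × 344/388 ≈ 24.2 Hz.

24.2 Hz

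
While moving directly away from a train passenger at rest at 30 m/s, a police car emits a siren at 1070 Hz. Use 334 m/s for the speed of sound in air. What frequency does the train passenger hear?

Only the source moves, away from the listener, so f' = f · v/(v + v_s).
f' = 1070 × 334/(334 + 30) = 1070 × 334/364 ≈ 982 Hz.

982 Hz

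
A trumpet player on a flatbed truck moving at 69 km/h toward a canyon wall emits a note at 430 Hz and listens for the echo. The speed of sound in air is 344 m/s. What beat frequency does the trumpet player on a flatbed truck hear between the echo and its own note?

69 km/h = 19.17 m/s.
The canyon wall receives the sound from a moving source: f₁ = f₀ · v/(v − v_e) = 430 × 344/324.83 ≈ 455.4 Hz.
On the return leg the trumpet player on a flatbed truck is a moving observer: f₂ = f₁ · (v + v_e)/v = 455.4 × 363.17/344 ≈ 480.7 Hz.
Beat against the emitted tone: |f₂ − f₀| = 2v_e·f₀/(v − v_e) = 2 × 19.17 × 430/324.83 ≈ 50.7 Hz.

50.7 Hz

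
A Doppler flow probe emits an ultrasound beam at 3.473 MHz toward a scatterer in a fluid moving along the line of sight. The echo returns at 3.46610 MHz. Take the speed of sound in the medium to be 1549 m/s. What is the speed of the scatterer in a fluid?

1.54 m/s

Double Doppler shift off a moving reflector: f₂ = f₀ · (v + u)/(v − u) (u > 0 toward emitter).
Rearranging, u = v · (f₂ − f₀)/(f₂ + f₀) = 1549 × -0.00690/6.93910 ≈ -1.54 m/s.
So the scatterer in a fluid is moving at 1.54 m/s away from the emitter.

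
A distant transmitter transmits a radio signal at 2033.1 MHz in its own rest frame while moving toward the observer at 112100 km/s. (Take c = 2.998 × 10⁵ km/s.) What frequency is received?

3011.8 MHz

β = v/c = 112100/299800 = 0.3739.
Relativistic Doppler for frequency: f' = f₀ · √((1 + β)/(1 − β)).
f' = 2033.1 × √(1.3739/0.6261) = 2033.1 × 1.48137 ≈ 3011.8 MHz.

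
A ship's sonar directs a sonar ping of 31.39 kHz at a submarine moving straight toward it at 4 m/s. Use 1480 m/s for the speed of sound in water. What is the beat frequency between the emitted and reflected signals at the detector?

The submarine first receives the wave as a moving observer: f₁ = f₀ · (v + u)/v = 31.39 × (1480 + 4)/1480 ≈ 31.4748 kHz.
On reflection it acts as a source moving toward the stationary detector: f₂ = f₁ · v/(v − u) = 31.4748 × 1480/1476 ≈ 31.5601 kHz.
Equivalently f₂ = f₀ · (v + u)/(v − u).
Beat frequency (with f₀ = 31390 Hz): |f₂ − f₀| = 2u·f₀/(v − u) = 2 × 4 × 31390/1476 ≈ 170 Hz.

170 Hz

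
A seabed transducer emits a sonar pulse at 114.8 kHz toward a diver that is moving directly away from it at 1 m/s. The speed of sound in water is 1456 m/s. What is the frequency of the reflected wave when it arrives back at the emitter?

At the diver (a moving observer), f₁ = f₀ · (v − u)/v = 114.8 × 1455/1456 ≈ 114.7 kHz.
On reflection it acts as a source moving away from the stationary detector: f₂ = f₁ · v/(v + u) = 114.7 × 1456/1457 ≈ 114.6 kHz.

114.6 kHz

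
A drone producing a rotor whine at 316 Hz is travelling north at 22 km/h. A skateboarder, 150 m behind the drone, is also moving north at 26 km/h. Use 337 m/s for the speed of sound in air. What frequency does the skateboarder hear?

22 km/h = 6.111 m/s; 26 km/h = 7.222 m/s.
The skateboarder is behind, so the drone is moving away from it while the skateboarder is moving toward the drone.
With source receding and observer approaching, f' = f · (v + v_o)/(v + v_s).
f' = 316 × (337 + 7.222)/(337 + 6.111) = 316 × 344.22/343.11 ≈ 317 Hz.

317 Hz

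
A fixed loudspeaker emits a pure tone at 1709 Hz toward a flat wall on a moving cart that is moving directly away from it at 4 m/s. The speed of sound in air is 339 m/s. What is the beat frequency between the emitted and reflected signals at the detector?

The flat wall on a moving cart first receives the wave as a moving observer: f₁ = f₀ · (v − u)/v = 1709 × (339 − 4)/339 ≈ 1688.8 Hz.
On reflection it acts as a source moving away from the stationary detector: f₂ = f₁ · v/(v + u) = 1688.8 × 339/343 ≈ 1669.1 Hz.
Beat frequency: |f₂ − f₀| = 2u·f₀/(v + u) = 2 × 4 × 1709/343 ≈ 39.9 Hz.

39.9 Hz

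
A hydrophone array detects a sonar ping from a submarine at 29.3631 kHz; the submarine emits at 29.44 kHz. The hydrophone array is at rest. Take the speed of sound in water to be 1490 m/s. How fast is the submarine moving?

f' < f, so the submarine is receding.
f' = f · v/(v + v_s) ⇒ v_s = v · |1 − f/f'|.
v_s = 1490 × |1 − 29.44/29.3631| = 1490 × 0.002619 ≈ 3.9 m/s.

3.9 m/s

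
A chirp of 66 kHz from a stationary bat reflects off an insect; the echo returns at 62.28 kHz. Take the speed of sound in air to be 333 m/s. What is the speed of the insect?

9.7 m/s

Double Doppler shift off a moving reflector: f₂ = f₀ · (v + u)/(v − u) (u > 0 toward emitter).
Rearranging, u = v · (f₂ − f₀)/(f₂ + f₀) = 333 × -3.72/128.28 ≈ -9.7 m/s.
So the insect is moving at 9.7 m/s away from the emitter.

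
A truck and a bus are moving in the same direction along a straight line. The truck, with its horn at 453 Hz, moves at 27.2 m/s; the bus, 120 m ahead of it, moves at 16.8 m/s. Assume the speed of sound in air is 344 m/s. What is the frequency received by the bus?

The bus is ahead, so the truck is moving toward it while the bus is moving away from the truck.
Both move, so f' = f · (v − v_o)/(v − v_s).
f' = 453 × (344 − 16.8)/(344 − 27.2) = 453 × 327.2/316.8 ≈ 468 Hz.

468 Hz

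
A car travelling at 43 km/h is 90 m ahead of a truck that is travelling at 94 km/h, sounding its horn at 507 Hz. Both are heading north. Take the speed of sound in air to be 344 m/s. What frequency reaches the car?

94 km/h = 26.11 m/s; 43 km/h = 11.94 m/s.
The car is ahead, so the truck is moving toward it while the car is moving away from the truck.
With source approaching and observer receding, f' = f · (v − v_o)/(v − v_s).
f' = 507 × (344 − 11.94)/(344 − 26.11) = 507 × 332.06/317.89 ≈ 530 Hz.

530 Hz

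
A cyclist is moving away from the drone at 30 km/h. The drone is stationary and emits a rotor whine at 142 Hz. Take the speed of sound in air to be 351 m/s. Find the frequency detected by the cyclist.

30 km/h = 8.333 m/s.
Moving observer, stationary source: f' = f · (v − v_o)/v.
f' = 142 × (351 − 8.333)/351 = 142 × 342.67/351 ≈ 139 Hz.

139 Hz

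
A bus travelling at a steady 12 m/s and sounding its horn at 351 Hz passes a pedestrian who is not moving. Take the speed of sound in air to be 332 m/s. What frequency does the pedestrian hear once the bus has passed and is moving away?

339 Hz

Receding: f₂ = f · v/(v + v_s) = 351 × 332/344 ≈ 339 Hz.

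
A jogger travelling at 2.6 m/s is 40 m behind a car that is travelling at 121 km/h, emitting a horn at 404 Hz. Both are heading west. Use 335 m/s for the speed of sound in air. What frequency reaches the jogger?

121 km/h = 33.61 m/s.
The jogger is behind, so the car is moving away from it while the jogger is moving toward the car.
Both move, so f' = f · (v + v_o)/(v + v_s).
f' = 404 × (335 + 2.6)/(335 + 33.61) = 404 × 337.6/368.61 ≈ 370 Hz.

370 Hz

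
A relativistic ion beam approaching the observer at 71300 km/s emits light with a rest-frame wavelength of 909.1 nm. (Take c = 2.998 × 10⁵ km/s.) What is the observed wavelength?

β = v/c = 71300/299800 = 0.2378.
Relativistic Doppler for wavelength: λ' = λ₀ · √((1 − β)/(1 + β)).
λ' = 909.1 × √(0.7622/1.2378) = 909.1 × 0.78469 ≈ 713.4 nm.

713.4 nm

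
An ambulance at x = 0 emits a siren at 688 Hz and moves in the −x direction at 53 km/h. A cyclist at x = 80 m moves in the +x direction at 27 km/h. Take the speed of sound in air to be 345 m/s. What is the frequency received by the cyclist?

645 Hz

53 km/h = 14.72 m/s; 27 km/h = 7.5 m/s.
The observer lies on the +x side, so the source is heading away from the observer and the observer is heading away from the source.
General Doppler shift: f' = f · (v − v_o)/(v + v_s).
f' = 688 × (345 − 7.5)/(345 + 14.72) = 688 × 337.5/359.72 ≈ 645 Hz.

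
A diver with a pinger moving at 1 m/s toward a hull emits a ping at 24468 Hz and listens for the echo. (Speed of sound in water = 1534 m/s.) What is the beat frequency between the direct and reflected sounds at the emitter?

The hull receives the sound from a moving source: f₁ = f₀ · v/(v − v_e) = 24468 × 1534/1533 ≈ 24484.0 Hz.
On the return leg the diver with a pinger is a moving observer: f₂ = f₁ · (v + v_e)/v = 24484.0 × 1535/1534 ≈ 24499.9 Hz.
Beat against the emitted tone: |f₂ − f₀| = 2v_e·f₀/(v − v_e) = 2 × 1 × 24468/1533 ≈ 31.9 Hz.

31.9 Hz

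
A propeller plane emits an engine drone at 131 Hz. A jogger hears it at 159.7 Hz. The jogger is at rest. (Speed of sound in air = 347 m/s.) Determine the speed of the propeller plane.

f' > f, so the propeller plane is approaching.
f' = f · v/(v − v_s) ⇒ v_s = v · |1 − f/f'|.
v_s = 347 × |1 − 131/159.7| = 347 × 0.1797 ≈ 62 m/s.

62 m/s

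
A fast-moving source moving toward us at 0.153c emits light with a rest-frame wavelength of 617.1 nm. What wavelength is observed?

528.9 nm

Relativistic Doppler for wavelength: λ' = λ₀ · √((1 − β)/(1 + β)).
λ' = 617.1 × √(0.8470/1.1530) = 617.1 × 0.85709 ≈ 528.9 nm.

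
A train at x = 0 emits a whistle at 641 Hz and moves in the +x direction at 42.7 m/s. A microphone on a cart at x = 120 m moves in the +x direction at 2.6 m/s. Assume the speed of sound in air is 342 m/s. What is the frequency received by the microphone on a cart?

The observer lies on the +x side, so the source is heading toward the observer and the observer is heading away from the source.
General Doppler shift: f' = f · (v − v_o)/(v − v_s).
f' = 641 × (342 − 2.6)/(342 − 42.7) = 641 × 339.4/299.3 ≈ 727 Hz.

727 Hz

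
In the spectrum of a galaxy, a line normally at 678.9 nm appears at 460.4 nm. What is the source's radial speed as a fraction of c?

0.370c

λ'/λ₀ = 0.6782 < 1 (blueshift), so the source is approaching.
λ'/λ₀ = √((1 − β)/(1 + β)) for an approaching source ⇒ β = (1 − r²)/(1 + r²) with r = λ'/λ₀.
β = (1 − 0.4599)/(1 + 0.4599) ≈ 0.370.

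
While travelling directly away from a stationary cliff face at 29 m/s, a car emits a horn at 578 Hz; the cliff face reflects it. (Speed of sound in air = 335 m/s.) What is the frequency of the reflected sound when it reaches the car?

The cliff face receives the sound from a moving source: f₁ = f₀ · v/(v + v_e) = 578 × 335/364 ≈ 532 Hz.
On the return leg the car is a moving observer: f₂ = f₁ · (v − v_e)/v = 532 × 306/335 ≈ 486 Hz.
Equivalently f₂ = f₀ · (v − v_e)/(v + v_e).

486 Hz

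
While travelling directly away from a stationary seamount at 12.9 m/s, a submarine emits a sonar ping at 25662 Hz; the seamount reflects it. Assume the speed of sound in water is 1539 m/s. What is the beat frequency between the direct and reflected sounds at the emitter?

The seamount receives the sound from a moving source: f₁ = f₀ · v/(v + v_e) = 25662 × 1539/1551.9 ≈ 25449 Hz.
On the return leg the submarine is a moving observer: f₂ = f₁ · (v − v_e)/v = 25449 × 1526.1/1539 ≈ 25235 Hz.
Equivalently f₂ = f₀ · (v − v_e)/(v + v_e).
Beat against the emitted tone: |f₂ − f₀| = 2v_e·f₀/(v + v_e) = 2 × 12.9 × 25662/1551.9 ≈ 427 Hz.

427 Hz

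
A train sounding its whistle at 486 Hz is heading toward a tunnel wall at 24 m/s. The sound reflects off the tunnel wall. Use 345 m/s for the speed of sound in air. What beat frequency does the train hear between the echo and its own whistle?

73 Hz

The tunnel wall receives the sound from a moving source: f₁ = f₀ · v/(v − v_e) = 486 × 345/321 ≈ 522.3 Hz.
On the return leg the train is a moving observer: f₂ = f₁ · (v + v_e)/v = 522.3 × 369/345 ≈ 558.7 Hz.
Equivalently f₂ = f₀ · (v + v_e)/(v − v_e).
Beat against the emitted tone: |f₂ − f₀| = 2v_e·f₀/(v − v_e) = 2 × 24 × 486/321 ≈ 73 Hz.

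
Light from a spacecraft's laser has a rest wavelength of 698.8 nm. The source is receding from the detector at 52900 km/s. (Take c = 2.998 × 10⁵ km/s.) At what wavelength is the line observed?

835.2 nm

β = v/c = 52900/299800 = 0.1765.
Relativistic Doppler for wavelength: λ' = λ₀ · √((1 + β)/(1 − β)).
λ' = 698.8 × √(1.1765/0.8235) = 698.8 × 1.19520 ≈ 835.2 nm.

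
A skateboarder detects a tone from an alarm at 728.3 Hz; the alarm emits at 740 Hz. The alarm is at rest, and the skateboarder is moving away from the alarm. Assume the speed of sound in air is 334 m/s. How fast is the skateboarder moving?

5.3 m/s

f' = f · (v − v_o)/v ⇒ v_o = v · |f'/f − 1|.
v_o = 334 × |728.3/740 − 1| = 334 × 0.01581 ≈ 5.3 m/s.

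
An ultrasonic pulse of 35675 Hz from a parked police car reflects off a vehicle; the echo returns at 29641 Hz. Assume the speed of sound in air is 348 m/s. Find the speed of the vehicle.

Double Doppler shift off a moving reflector: f₂ = f₀ · (v + u)/(v − u) (u > 0 toward emitter).
Rearranging, u = v · (f₂ − f₀)/(f₂ + f₀) = 348 × -6034/65316 ≈ -32 m/s.
So the vehicle is moving at 32 m/s away from the emitter.

32 m/s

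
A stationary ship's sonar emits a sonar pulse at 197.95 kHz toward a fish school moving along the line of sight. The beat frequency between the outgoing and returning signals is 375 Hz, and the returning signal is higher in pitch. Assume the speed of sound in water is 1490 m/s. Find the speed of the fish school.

Double Doppler shift off a moving reflector: f₂ = f₀ · (v + u)/(v − u) (u > 0 toward emitter).
Returning signal is higher, so f₂ = f₀ + Δf = 197950 + 375 = 198325 Hz.
Rearranging, u = v · (f₂ − f₀)/(f₂ + f₀) = 1490 × 375/396275 ≈ 1.41 m/s.
So the fish school is moving at 1.41 m/s toward the emitter.

1.41 m/s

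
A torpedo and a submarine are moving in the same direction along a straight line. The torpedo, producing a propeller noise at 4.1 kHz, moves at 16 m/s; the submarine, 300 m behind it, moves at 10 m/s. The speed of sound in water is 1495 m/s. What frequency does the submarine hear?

4.08 kHz

The submarine is behind, so the torpedo is moving away from it while the submarine is moving toward the torpedo.
General Doppler shift: f' = f · (v + v_o)/(v + v_s).
f' = 4.1 × (1495 + 10)/(1495 + 16) = 4.1 × 1505/1511 ≈ 4.08 kHz.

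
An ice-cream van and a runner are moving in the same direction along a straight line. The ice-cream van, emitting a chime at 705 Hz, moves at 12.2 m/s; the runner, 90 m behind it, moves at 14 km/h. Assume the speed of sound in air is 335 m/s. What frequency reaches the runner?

14 km/h = 3.889 m/s.
The runner is behind, so the ice-cream van is moving away from it while the runner is moving toward the ice-cream van.
With source receding and observer approaching, f' = f · (v + v_o)/(v + v_s).
f' = 705 × (335 + 3.889)/(335 + 12.2) = 705 × 338.89/347.2 ≈ 688 Hz.

688 Hz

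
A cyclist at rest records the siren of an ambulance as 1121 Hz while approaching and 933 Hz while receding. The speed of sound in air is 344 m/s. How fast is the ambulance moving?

f₁/f₂ = (v + v_s)/(v − v_s), so v_s = v · (f₁ − f₂)/(f₁ + f₂).
v_s = 344 × (1121 − 933)/(1121 + 933) = 344 × 188/2054 ≈ 31 m/s.

31 m/s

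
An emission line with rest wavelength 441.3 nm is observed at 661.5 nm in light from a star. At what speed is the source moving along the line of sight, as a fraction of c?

0.384c

λ'/λ₀ = 1.4990 > 1 (redshift), so the source is receding.
λ'/λ₀ = √((1 + β)/(1 − β)) for a receding source ⇒ β = (r² − 1)/(r² + 1) with r = λ'/λ₀.
β = (2.2469 − 1)/(2.2469 + 1) ≈ 0.384.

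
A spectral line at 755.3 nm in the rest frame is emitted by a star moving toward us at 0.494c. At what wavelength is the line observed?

439.6 nm

Relativistic Doppler for wavelength: λ' = λ₀ · √((1 − β)/(1 + β)).
λ' = 755.3 × √(0.5060/1.4940) = 755.3 × 0.58197 ≈ 439.6 nm.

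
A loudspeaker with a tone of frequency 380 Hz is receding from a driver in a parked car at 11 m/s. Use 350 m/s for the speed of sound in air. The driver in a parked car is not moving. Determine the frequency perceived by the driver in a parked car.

With the source moving away from a stationary observer, f' = f · v/(v + v_s).
f' = 380 × 350/(350 + 11) = 380 × 350/361 ≈ 368 Hz.

368 Hz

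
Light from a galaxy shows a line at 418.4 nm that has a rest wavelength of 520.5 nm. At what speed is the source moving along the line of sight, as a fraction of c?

λ'/λ₀ = 0.8038 < 1 (blueshift), so the source is approaching.
λ'/λ₀ = √((1 − β)/(1 + β)) for an approaching source ⇒ β = (1 − r²)/(1 + r²) with r = λ'/λ₀.
β = (1 − 0.6462)/(1 + 0.6462) ≈ 0.215.

0.215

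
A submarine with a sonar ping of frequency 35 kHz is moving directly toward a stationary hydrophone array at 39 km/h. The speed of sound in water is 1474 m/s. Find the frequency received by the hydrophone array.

39 km/h = 10.83 m/s.
With the source moving toward a stationary observer, f' = f · v/(v − v_s).
f' = 35 × 1474/(1474 − 10.83) = 35 × 1474/1463 ≈ 35.3 kHz.

35.3 kHz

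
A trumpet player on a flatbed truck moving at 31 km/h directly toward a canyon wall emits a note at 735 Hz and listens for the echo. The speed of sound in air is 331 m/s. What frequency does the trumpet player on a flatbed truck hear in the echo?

31 km/h = 8.611 m/s.
The canyon wall receives the sound from a moving source: f₁ = f₀ · v/(v − v_e) = 735 × 331/322.39 ≈ 755 Hz.
On the return leg the trumpet player on a flatbed truck is a moving observer: f₂ = f₁ · (v + v_e)/v = 755 × 339.61/331 ≈ 774 Hz.

774 Hz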